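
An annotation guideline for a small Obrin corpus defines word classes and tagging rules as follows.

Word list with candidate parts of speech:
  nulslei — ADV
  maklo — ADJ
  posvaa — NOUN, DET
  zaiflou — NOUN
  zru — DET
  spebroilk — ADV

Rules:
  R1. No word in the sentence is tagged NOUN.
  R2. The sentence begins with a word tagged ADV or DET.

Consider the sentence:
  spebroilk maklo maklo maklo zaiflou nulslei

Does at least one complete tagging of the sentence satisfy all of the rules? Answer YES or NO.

Candidates per position — 1:spebroilk {ADV}; 2:maklo {ADJ}; 3:maklo {ADJ}; 4:maklo {ADJ}; 5:zaiflou {NOUN}; 6:nulslei {ADV}.
Rule 1 cannot be satisfied by any choice of tags from the lexicon.
So there is no consistent tagging.

NO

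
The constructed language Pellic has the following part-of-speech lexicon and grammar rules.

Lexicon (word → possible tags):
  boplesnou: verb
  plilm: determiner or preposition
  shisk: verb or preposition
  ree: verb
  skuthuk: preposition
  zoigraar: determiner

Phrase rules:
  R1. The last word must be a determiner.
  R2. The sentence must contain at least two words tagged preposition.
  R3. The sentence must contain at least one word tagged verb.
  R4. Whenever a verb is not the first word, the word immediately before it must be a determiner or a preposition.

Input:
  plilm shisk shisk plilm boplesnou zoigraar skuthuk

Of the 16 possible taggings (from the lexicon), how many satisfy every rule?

0

Candidates per position — 1:plilm {determiner,preposition}; 2:shisk {verb,preposition}; 3:shisk {verb,preposition}; 4:plilm {determiner,preposition}; 5:boplesnou {verb}; 6:zoigraar {determiner}; 7:skuthuk {preposition}.
There are 16 candidate sequences in total.
Rule 1 cannot be satisfied by any choice of tags from the lexicon.
So there is no consistent tagging.
Count = 0.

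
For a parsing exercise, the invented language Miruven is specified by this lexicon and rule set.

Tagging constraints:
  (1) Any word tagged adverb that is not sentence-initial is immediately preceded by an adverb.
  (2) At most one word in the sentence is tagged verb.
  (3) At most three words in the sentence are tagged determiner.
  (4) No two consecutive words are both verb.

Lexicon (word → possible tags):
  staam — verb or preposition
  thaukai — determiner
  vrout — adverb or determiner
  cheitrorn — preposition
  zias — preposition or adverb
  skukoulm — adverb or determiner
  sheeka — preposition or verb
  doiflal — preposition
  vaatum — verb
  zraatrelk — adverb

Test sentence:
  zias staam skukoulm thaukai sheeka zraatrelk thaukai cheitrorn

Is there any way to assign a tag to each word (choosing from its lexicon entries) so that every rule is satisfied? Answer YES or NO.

NO

Candidates per position — 1:zias {preposition,adverb}; 2:staam {verb,preposition}; 3:skukoulm {adverb,determiner}; 4:thaukai {determiner}; 5:sheeka {preposition,verb}; 6:zraatrelk {adverb}; 7:thaukai {determiner}; 8:cheitrorn {preposition}.
Rule 1 cannot be satisfied by any choice of tags from the lexicon.
So there is no consistent tagging.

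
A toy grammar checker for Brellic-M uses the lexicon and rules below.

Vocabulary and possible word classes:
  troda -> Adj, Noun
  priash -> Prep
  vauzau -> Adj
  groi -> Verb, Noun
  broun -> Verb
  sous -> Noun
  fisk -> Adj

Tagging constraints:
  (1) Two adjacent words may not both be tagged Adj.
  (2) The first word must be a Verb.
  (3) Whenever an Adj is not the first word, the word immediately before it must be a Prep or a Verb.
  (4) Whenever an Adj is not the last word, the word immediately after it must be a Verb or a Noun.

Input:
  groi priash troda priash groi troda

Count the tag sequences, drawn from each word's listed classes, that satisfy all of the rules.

Candidates per position — 1:groi {Verb,Noun}; 2:priash {Prep}; 3:troda {Adj,Noun}; 4:priash {Prep}; 5:groi {Verb,Noun}; 6:troda {Adj,Noun}.
There are 16 candidate sequences in total.
The sequences that satisfy every rule: Verb Prep Noun Prep Verb Adj; Verb Prep Noun Prep Verb Noun; Verb Prep Noun Prep Noun Noun.
Count = 3.

3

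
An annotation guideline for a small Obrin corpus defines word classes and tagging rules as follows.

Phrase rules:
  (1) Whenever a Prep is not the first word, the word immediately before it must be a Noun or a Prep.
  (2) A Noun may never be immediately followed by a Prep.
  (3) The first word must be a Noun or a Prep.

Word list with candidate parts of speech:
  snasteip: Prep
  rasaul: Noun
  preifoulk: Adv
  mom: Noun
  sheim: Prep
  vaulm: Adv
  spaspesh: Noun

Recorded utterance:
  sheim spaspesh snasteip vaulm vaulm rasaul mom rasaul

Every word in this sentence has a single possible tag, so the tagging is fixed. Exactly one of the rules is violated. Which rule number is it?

2

Fixed tagging: Prep Noun Prep Adv Adv Noun Noun Noun.
Applying the rules: R1 pass, R2 fail, R3 pass.
Only rule 2 fails.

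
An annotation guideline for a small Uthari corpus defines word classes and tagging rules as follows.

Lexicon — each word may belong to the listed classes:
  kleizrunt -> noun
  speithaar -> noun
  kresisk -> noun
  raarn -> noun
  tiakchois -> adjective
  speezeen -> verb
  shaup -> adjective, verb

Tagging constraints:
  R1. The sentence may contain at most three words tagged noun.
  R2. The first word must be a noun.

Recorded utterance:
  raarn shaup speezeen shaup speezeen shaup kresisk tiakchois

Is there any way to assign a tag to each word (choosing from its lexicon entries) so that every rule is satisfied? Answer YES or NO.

Candidates per position — 1:raarn {noun}; 2:shaup {adjective,verb}; 3:speezeen {verb}; 4:shaup {adjective,verb}; 5:speezeen {verb}; 6:shaup {adjective,verb}; 7:kresisk {noun}; 8:tiakchois {adjective}.
One satisfying assignment: noun adjective verb adjective verb adjective noun adjective.
Rule-by-rule: rule 1 ✓; rule 2 ✓.

YES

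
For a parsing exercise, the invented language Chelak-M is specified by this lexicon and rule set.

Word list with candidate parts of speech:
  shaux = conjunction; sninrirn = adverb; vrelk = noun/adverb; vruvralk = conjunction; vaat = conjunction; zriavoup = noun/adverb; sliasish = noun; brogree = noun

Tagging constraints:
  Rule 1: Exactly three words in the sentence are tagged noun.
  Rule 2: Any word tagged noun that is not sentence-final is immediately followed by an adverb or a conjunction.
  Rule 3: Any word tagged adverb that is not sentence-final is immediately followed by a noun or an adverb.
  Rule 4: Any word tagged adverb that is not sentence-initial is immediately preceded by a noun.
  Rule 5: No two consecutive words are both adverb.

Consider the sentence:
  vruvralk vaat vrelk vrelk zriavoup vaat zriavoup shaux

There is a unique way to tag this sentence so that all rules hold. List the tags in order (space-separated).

Candidates per position — 1:vruvralk {conjunction}; 2:vaat {conjunction}; 3:vrelk {noun,adverb}; 4:vrelk {noun,adverb}; 5:zriavoup {noun,adverb}; 6:vaat {conjunction}; 7:zriavoup {noun,adverb}; 8:shaux {conjunction}.
Word 3 cannot be adverb — rule 4 would then fail for every completion. It is noun.
Word 4 cannot be noun — rule 2 would then fail for every completion. It is adverb.
Word 5 cannot be adverb — rule 1 would then fail for every completion. It is noun.
Word 7 cannot be adverb — rule 1 would then fail for every completion. It is noun.
That leaves exactly one tagging: conjunction conjunction noun adverb noun conjunction noun conjunction.
Checking: rule 1 satisfied; rule 2 satisfied; rule 3 satisfied; rule 4 satisfied; rule 5 satisfied.

conjunction conjunction noun adverb noun conjunction noun conjunction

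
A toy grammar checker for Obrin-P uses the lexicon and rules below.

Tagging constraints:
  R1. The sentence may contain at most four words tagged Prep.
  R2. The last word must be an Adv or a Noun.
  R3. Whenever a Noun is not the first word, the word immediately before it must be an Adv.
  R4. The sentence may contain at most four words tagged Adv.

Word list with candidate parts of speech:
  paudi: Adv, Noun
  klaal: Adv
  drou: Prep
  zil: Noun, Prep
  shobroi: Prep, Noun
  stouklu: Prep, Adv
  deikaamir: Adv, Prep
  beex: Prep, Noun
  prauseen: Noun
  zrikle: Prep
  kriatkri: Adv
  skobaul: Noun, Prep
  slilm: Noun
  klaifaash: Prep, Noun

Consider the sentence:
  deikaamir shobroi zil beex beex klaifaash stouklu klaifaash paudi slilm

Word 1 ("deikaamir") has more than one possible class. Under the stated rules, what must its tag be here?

Candidates per position — 1:deikaamir {Adv,Prep}; 2:shobroi {Prep,Noun}; 3:zil {Noun,Prep}; 4:beex {Prep,Noun}; 5:beex {Prep,Noun}; 6:klaifaash {Prep,Noun}; 7:stouklu {Prep,Adv}; 8:klaifaash {Prep,Noun}; 9:paudi {Adv,Noun}; 10:slilm {Noun}.
Position 3: Noun is ruled out by rule 3; that leaves Prep.
Position 4: Noun is ruled out by rule 3; that leaves Prep.
Position 5: Noun is ruled out by rule 3; that leaves Prep.
Position 6: Noun is ruled out by rule 3; that leaves Prep.
Position 7: Prep is ruled out by rule 1; that leaves Adv.
Position 8: Prep is ruled out by rule 1; that leaves Noun.
Position 9: Noun is ruled out by rule 3; that leaves Adv.
Position 1: Prep is ruled out by rule 1; that leaves Adv.
Position 2: Prep is ruled out by rule 1; that leaves Noun.
That leaves exactly one tagging: Adv Noun Prep Prep Prep Prep Adv Noun Adv Noun.
Rule-by-rule: rule 1 satisfied; rule 2 satisfied; rule 3 satisfied; rule 4 satisfied.

Adv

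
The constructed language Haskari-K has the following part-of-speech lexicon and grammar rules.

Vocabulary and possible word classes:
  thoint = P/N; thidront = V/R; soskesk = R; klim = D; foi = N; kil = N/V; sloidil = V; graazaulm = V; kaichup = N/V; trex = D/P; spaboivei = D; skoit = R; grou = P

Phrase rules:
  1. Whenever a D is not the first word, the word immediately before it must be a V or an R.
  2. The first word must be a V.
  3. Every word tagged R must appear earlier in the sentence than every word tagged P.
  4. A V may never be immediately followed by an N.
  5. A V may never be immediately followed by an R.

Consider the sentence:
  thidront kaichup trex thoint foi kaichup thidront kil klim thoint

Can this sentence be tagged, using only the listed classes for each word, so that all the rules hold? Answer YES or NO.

YES

Candidates per position — 1:thidront {V,R}; 2:kaichup {N,V}; 3:trex {D,P}; 4:thoint {P,N}; 5:foi {N}; 6:kaichup {N,V}; 7:thidront {V,R}; 8:kil {N,V}; 9:klim {D}; 10:thoint {P,N}.
One satisfying assignment: V V D N N N R V D N.
Rule-by-rule: rule 1 ok; rule 2 ok; rule 3 ok; rule 4 ok; rule 5 ok.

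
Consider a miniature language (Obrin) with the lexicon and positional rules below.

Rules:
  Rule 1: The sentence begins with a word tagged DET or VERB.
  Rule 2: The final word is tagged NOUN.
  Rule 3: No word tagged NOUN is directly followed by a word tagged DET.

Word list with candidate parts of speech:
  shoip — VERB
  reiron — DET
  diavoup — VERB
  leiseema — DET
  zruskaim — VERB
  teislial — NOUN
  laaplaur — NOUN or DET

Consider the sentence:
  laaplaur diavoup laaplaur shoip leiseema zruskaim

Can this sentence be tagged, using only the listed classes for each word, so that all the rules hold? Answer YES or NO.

Candidates per position — 1:laaplaur {NOUN,DET}; 2:diavoup {VERB}; 3:laaplaur {NOUN,DET}; 4:shoip {VERB}; 5:leiseema {DET}; 6:zruskaim {VERB}.
Rule 2 cannot be satisfied by any choice of tags from the lexicon.
So there is no consistent tagging.

NO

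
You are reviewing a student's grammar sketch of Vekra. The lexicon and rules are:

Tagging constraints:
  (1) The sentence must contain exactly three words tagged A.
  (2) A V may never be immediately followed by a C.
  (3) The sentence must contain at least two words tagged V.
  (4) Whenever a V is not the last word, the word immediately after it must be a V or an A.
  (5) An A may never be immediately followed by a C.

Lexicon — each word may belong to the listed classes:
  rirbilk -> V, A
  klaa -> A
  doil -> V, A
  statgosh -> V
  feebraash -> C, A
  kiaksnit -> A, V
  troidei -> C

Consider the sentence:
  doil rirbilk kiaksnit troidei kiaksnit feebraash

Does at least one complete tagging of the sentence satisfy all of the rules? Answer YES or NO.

NO

Candidates per position — 1:doil {V,A}; 2:rirbilk {V,A}; 3:kiaksnit {A,V}; 4:troidei {C}; 5:kiaksnit {A,V}; 6:feebraash {C,A}.
Every candidate sequence violates at least one rule; no consistent tagging exists.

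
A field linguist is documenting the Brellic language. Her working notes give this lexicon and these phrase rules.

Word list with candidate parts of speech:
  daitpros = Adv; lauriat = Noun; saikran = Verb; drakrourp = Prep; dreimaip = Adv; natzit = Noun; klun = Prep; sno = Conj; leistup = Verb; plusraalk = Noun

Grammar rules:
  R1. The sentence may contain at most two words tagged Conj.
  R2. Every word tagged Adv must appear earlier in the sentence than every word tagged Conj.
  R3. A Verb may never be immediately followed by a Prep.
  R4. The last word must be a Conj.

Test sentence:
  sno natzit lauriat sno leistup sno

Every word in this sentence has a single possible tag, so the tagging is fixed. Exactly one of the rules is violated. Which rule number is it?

1

Fixed tagging: Conj Noun Noun Conj Verb Conj.
Applying the rules: R1 fail, R2 pass, R3 pass, R4 pass.
Only rule 1 fails.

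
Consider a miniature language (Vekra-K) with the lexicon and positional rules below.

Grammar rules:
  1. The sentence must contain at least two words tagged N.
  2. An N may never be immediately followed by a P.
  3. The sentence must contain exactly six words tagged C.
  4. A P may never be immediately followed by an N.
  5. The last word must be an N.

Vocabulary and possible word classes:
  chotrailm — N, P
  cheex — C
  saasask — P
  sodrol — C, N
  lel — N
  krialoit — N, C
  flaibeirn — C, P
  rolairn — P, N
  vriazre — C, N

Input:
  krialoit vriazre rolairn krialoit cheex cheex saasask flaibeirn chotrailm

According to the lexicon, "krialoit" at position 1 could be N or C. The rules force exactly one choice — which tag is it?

Candidates per position — 1:krialoit {N,C}; 2:vriazre {C,N}; 3:rolairn {P,N}; 4:krialoit {N,C}; 5:cheex {C}; 6:cheex {C}; 7:saasask {P}; 8:flaibeirn {C,P}; 9:chotrailm {N,P}.
If word 1 were N, no tagging could satisfy rule 3; so word 1 is C.
If word 2 were N, no tagging could satisfy rule 3; so word 2 is C.
If word 4 were N, no tagging could satisfy rule 3; so word 4 is C.
If word 8 were P, no tagging could satisfy rule 3; so word 8 is C.
If word 9 were P, no tagging could satisfy rule 1; so word 9 is N.
If word 3 were P, no tagging could satisfy rule 1; so word 3 is N.
The only consistent sequence is: C C N C C C P C N.
Verifying each rule — rule 1 ✓; rule 2 ✓; rule 3 ✓; rule 4 ✓; rule 5 ✓.

C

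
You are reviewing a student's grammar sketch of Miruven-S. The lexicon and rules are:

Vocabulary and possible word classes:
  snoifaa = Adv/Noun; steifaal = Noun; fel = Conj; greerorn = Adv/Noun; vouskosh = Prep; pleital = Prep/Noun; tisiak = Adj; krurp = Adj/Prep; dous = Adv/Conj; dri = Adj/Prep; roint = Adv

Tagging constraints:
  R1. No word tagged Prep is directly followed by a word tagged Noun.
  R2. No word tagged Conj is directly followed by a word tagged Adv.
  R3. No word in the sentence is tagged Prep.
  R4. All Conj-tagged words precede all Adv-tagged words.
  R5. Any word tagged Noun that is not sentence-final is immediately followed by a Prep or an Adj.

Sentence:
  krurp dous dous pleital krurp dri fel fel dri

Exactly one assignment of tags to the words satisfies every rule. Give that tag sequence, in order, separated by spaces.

Adj Conj Conj Noun Adj Adj Conj Conj Adj

Candidates per position — 1:krurp {Adj,Prep}; 2:dous {Adv,Conj}; 3:dous {Adv,Conj}; 4:pleital {Prep,Noun}; 5:krurp {Adj,Prep}; 6:dri {Adj,Prep}; 7:fel {Conj}; 8:fel {Conj}; 9:dri {Adj,Prep}.
Position 1: tagging it Prep would leave rule 3 unsatisfiable, so it must be Adj.
Position 2: tagging it Adv would leave rule 4 unsatisfiable, so it must be Conj.
Position 3: tagging it Adv would leave rule 2 unsatisfiable, so it must be Conj.
Position 4: tagging it Prep would leave rule 3 unsatisfiable, so it must be Noun.
Position 5: tagging it Prep would leave rule 3 unsatisfiable, so it must be Adj.
Position 6: tagging it Prep would leave rule 3 unsatisfiable, so it must be Adj.
Position 9: tagging it Prep would leave rule 3 unsatisfiable, so it must be Adj.
The only consistent sequence is: Adj Conj Conj Noun Adj Adj Conj Conj Adj.
Verifying each rule — rule 1 satisfied; rule 2 satisfied; rule 3 satisfied; rule 4 satisfied; rule 5 satisfied.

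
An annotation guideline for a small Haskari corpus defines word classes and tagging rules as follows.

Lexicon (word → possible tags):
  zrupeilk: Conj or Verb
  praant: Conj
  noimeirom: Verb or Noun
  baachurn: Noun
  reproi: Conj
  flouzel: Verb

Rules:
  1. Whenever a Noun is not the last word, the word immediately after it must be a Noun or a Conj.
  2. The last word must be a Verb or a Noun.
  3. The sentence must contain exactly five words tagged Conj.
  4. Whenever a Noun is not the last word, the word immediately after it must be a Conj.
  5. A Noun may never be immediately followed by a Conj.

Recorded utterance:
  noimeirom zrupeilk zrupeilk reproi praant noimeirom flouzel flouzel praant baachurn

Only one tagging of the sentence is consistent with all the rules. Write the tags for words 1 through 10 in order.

Candidates per position — 1:noimeirom {Verb,Noun}; 2:zrupeilk {Conj,Verb}; 3:zrupeilk {Conj,Verb}; 4:reproi {Conj}; 5:praant {Conj}; 6:noimeirom {Verb,Noun}; 7:flouzel {Verb}; 8:flouzel {Verb}; 9:praant {Conj}; 10:baachurn {Noun}.
Word 2 cannot be Verb — rule 3 would then fail for every completion. It is Conj.
Word 3 cannot be Verb — rule 3 would then fail for every completion. It is Conj.
Word 6 cannot be Noun — rule 1 would then fail for every completion. It is Verb.
Word 1 cannot be Noun — rule 5 would then fail for every completion. It is Verb.
So the tagging must be: Verb Conj Conj Conj Conj Verb Verb Verb Conj Noun.
Verifying each rule — rule 1 satisfied; rule 2 satisfied; rule 3 satisfied; rule 4 satisfied; rule 5 satisfied.

Verb Conj Conj Conj Conj Verb Verb Verb Conj Noun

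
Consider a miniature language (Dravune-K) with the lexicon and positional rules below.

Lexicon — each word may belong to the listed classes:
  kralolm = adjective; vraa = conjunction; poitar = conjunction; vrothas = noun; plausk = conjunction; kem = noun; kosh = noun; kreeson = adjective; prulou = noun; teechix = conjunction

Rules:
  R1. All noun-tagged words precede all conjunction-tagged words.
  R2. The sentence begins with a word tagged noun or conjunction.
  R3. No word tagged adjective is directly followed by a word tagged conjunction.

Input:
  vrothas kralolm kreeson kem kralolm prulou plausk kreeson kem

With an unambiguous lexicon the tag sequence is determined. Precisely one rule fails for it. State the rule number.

1

Fixed tagging: noun adjective adjective noun adjective noun conjunction adjective noun.
Rule check: R1 ✗, R2 ✓, R3 ✓.
Only rule 1 fails.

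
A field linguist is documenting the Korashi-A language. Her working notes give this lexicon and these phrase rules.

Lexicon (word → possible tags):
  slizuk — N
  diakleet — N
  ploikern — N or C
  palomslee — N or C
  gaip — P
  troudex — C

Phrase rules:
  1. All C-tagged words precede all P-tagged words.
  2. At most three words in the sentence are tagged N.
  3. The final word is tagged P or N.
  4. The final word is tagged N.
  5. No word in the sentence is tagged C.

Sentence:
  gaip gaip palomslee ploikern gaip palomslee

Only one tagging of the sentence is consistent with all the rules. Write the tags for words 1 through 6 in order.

Candidates per position — 1:gaip {P}; 2:gaip {P}; 3:palomslee {N,C}; 4:ploikern {N,C}; 5:gaip {P}; 6:palomslee {N,C}.
If word 3 were C, no tagging could satisfy rule 1; so word 3 is N.
If word 4 were C, no tagging could satisfy rule 1; so word 4 is N.
If word 6 were C, no tagging could satisfy rule 1; so word 6 is N.
So the tagging must be: P P N N P N.
Checking: rule 1 holds; rule 2 holds; rule 3 holds; rule 4 holds; rule 5 holds.

P P N N P N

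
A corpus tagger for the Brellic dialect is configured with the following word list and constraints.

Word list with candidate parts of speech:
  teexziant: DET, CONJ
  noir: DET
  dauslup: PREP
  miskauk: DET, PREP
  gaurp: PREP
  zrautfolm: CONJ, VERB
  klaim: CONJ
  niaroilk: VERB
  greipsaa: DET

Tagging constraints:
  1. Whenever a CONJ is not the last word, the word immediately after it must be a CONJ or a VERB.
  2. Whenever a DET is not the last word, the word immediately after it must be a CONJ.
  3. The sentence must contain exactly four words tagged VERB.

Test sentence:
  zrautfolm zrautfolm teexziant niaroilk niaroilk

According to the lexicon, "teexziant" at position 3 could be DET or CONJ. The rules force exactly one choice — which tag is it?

Candidates per position — 1:zrautfolm {CONJ,VERB}; 2:zrautfolm {CONJ,VERB}; 3:teexziant {DET,CONJ}; 4:niaroilk {VERB}; 5:niaroilk {VERB}.
If word 1 were CONJ, no tagging could satisfy rule 3; so word 1 is VERB.
If word 2 were CONJ, no tagging could satisfy rule 3; so word 2 is VERB.
If word 3 were DET, no tagging could satisfy rule 2; so word 3 is CONJ.
That leaves exactly one tagging: VERB VERB CONJ VERB VERB.
Verifying each rule — rule 1 holds; rule 2 holds; rule 3 holds.

CONJ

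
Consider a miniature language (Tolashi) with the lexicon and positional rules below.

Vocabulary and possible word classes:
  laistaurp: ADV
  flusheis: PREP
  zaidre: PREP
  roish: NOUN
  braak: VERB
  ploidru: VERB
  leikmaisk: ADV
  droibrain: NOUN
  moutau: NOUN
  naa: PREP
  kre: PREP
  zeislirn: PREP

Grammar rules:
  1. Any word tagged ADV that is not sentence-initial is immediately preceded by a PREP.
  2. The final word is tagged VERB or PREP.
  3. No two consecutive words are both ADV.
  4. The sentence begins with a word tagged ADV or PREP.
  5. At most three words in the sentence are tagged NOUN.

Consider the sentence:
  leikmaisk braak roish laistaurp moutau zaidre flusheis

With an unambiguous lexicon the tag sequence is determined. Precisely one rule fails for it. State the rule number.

1

Fixed tagging: ADV VERB NOUN ADV NOUN PREP PREP.
Rule check: R1 ✗, R2 ✓, R3 ✓, R4 ✓, R5 ✓.
Only rule 1 fails.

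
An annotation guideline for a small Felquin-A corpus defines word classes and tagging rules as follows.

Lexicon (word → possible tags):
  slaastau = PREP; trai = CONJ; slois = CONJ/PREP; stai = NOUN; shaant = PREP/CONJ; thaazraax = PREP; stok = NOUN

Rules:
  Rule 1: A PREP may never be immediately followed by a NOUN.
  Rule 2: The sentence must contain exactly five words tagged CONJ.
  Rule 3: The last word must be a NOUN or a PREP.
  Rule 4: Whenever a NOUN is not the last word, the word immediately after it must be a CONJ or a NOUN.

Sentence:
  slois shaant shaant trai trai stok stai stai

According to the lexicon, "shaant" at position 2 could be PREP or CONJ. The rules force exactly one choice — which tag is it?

Candidates per position — 1:slois {CONJ,PREP}; 2:shaant {PREP,CONJ}; 3:shaant {PREP,CONJ}; 4:trai {CONJ}; 5:trai {CONJ}; 6:stok {NOUN}; 7:stai {NOUN}; 8:stai {NOUN}.
Position 1: PREP is ruled out by rule 2; that leaves CONJ.
Position 2: PREP is ruled out by rule 2; that leaves CONJ.
Position 3: PREP is ruled out by rule 2; that leaves CONJ.
The only consistent sequence is: CONJ CONJ CONJ CONJ CONJ NOUN NOUN NOUN.
Rule-by-rule: rule 1 satisfied; rule 2 satisfied; rule 3 satisfied; rule 4 satisfied.

CONJ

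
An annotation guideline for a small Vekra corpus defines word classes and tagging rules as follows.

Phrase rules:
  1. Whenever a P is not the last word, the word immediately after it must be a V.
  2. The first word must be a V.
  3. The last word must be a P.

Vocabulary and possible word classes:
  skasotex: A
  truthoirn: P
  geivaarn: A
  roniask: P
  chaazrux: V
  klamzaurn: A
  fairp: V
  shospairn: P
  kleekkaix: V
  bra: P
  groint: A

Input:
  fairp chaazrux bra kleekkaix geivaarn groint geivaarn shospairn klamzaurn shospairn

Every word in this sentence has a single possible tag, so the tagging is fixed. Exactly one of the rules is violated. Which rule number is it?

Fixed tagging: V V P V A A A P A P.
Applying the rules: R1 fails, R2 ok, R3 ok.
Only rule 1 fails.

1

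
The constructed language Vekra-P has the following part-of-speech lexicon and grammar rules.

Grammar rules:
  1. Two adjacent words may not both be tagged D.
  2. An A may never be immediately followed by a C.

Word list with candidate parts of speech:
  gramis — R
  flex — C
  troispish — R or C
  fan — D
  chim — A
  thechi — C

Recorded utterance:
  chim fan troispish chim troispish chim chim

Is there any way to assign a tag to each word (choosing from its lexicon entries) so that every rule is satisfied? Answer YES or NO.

YES

Candidates per position — 1:chim {A}; 2:fan {D}; 3:troispish {R,C}; 4:chim {A}; 5:troispish {R,C}; 6:chim {A}; 7:chim {A}.
One satisfying assignment: A D R A R A A.
Verifying each rule — rule 1 satisfied; rule 2 satisfied.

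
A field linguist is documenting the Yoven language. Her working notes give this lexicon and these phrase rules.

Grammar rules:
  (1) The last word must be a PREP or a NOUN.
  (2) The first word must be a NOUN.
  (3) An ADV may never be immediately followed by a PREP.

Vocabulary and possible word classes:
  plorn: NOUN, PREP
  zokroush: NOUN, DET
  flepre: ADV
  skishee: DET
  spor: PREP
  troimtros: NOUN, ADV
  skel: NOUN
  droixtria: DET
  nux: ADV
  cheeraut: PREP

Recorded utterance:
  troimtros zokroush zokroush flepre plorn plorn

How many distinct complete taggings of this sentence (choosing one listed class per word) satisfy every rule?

Candidates per position — 1:troimtros {NOUN,ADV}; 2:zokroush {NOUN,DET}; 3:zokroush {NOUN,DET}; 4:flepre {ADV}; 5:plorn {NOUN,PREP}; 6:plorn {NOUN,PREP}.
There are 32 candidate sequences in total.
Checking each against the rules leaves 8 sequences.
Count = 8.

8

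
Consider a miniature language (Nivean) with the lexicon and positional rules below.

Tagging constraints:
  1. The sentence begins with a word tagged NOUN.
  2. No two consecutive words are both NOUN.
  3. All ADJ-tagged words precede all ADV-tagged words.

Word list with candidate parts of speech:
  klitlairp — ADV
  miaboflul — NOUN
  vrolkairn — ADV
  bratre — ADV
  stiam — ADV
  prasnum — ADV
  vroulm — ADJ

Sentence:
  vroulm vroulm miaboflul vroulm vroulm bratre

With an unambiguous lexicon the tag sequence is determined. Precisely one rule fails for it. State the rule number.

Fixed tagging: ADJ ADJ NOUN ADJ ADJ ADV.
Rule check: R1 fail, R2 pass, R3 pass.
Only rule 1 fails.

1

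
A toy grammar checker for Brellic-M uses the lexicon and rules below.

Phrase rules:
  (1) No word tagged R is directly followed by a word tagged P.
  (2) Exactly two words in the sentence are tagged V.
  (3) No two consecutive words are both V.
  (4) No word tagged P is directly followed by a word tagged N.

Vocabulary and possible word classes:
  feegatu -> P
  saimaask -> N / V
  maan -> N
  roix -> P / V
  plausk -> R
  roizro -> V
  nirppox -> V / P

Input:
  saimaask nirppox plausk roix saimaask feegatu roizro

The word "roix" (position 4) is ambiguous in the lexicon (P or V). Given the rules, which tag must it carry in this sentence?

Candidates per position — 1:saimaask {N,V}; 2:nirppox {V,P}; 3:plausk {R}; 4:roix {P,V}; 5:saimaask {N,V}; 6:feegatu {P}; 7:roizro {V}.
If word 4 were P, no tagging could satisfy rule 1; so word 4 is V.
If word 5 were V, no tagging could satisfy rule 2; so word 5 is N.
If word 1 were V, no tagging could satisfy rule 2; so word 1 is N.
If word 2 were V, no tagging could satisfy rule 2; so word 2 is P.
The unique satisfying tagging is: N P R V N P V.
Rule-by-rule: rule 1 ok; rule 2 ok; rule 3 ok; rule 4 ok.

V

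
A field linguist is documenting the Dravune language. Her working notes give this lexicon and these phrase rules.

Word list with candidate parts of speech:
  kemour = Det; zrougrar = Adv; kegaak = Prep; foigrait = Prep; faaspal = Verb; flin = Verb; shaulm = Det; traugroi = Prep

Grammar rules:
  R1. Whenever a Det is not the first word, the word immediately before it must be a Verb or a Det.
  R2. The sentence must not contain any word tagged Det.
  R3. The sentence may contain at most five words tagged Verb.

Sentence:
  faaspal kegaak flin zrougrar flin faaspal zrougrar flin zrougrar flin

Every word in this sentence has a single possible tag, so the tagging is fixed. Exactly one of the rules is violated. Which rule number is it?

3

Fixed tagging: Verb Prep Verb Adv Verb Verb Adv Verb Adv Verb.
Checking each rule: R1 ✓, R2 ✓, R3 ✗.
Only rule 3 fails.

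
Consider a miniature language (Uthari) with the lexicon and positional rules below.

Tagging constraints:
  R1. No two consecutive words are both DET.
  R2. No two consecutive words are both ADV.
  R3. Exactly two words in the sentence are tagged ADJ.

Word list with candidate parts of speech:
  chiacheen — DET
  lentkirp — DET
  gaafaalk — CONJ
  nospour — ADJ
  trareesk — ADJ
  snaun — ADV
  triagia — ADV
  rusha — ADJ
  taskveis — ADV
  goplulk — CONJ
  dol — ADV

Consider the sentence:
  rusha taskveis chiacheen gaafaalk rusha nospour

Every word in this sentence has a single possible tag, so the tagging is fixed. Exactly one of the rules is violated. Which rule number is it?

3

Fixed tagging: ADJ ADV DET CONJ ADJ ADJ.
Applying the rules: R1 ok, R2 ok, R3 fails.
Only rule 3 fails.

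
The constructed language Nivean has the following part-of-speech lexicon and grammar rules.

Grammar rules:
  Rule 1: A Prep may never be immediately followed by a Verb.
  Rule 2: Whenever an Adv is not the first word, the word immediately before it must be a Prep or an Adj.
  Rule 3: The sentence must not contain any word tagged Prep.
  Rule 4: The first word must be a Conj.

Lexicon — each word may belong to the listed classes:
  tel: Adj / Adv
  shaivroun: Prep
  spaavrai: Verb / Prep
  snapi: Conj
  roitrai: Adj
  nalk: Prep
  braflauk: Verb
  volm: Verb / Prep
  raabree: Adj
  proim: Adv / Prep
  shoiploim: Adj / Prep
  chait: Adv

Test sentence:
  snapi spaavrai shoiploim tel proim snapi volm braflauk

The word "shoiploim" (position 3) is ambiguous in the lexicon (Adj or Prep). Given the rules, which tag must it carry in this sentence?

Candidates per position — 1:snapi {Conj}; 2:spaavrai {Verb,Prep}; 3:shoiploim {Adj,Prep}; 4:tel {Adj,Adv}; 5:proim {Adv,Prep}; 6:snapi {Conj}; 7:volm {Verb,Prep}; 8:braflauk {Verb}.
If word 2 were Prep, no tagging could satisfy rule 3; so word 2 is Verb.
If word 3 were Prep, no tagging could satisfy rule 3; so word 3 is Adj.
If word 5 were Prep, no tagging could satisfy rule 3; so word 5 is Adv.
If word 7 were Prep, no tagging could satisfy rule 1; so word 7 is Verb.
If word 4 were Adv, no tagging could satisfy rule 2; so word 4 is Adj.
The unique satisfying tagging is: Conj Verb Adj Adj Adv Conj Verb Verb.
Checking: rule 1 holds; rule 2 holds; rule 3 holds; rule 4 holds.

Adj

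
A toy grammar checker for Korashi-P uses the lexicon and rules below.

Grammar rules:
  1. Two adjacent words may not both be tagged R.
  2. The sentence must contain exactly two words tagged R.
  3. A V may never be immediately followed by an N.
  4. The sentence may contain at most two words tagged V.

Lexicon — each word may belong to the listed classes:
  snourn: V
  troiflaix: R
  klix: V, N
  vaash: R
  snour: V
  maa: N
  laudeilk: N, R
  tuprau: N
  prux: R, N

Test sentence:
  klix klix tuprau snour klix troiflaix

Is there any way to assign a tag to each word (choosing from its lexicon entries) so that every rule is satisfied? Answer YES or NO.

NO

Candidates per position — 1:klix {V,N}; 2:klix {V,N}; 3:tuprau {N}; 4:snour {V}; 5:klix {V,N}; 6:troiflaix {R}.
Rule 2 cannot be satisfied by any choice of tags from the lexicon.
So there is no consistent tagging.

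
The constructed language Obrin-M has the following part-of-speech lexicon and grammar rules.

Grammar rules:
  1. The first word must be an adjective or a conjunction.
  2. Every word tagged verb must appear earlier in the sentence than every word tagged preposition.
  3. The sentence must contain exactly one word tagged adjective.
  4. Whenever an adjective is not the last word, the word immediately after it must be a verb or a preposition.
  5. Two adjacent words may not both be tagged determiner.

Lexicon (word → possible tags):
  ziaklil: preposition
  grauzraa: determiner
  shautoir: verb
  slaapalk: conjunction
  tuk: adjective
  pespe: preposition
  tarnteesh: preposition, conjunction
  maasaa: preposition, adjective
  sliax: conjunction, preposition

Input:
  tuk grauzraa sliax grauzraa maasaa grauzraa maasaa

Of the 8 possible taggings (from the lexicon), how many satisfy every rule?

0

Candidates per position — 1:tuk {adjective}; 2:grauzraa {determiner}; 3:sliax {conjunction,preposition}; 4:grauzraa {determiner}; 5:maasaa {preposition,adjective}; 6:grauzraa {determiner}; 7:maasaa {preposition,adjective}.
There are 8 candidate sequences in total.
Rule 4 cannot be satisfied by any choice of tags from the lexicon.
So there is no consistent tagging.
Count = 0.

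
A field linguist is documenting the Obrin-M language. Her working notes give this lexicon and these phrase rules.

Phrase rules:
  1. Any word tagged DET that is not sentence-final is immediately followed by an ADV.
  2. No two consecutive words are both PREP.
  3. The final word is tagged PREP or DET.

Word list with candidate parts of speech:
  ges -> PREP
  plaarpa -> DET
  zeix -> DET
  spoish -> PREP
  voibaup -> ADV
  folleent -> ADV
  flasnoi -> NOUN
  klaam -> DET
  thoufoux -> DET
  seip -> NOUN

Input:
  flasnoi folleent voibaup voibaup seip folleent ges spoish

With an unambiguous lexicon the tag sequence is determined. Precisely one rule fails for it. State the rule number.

Fixed tagging: NOUN ADV ADV ADV NOUN ADV PREP PREP.
Rule check: R1 pass, R2 fail, R3 pass.
Only rule 2 fails.

2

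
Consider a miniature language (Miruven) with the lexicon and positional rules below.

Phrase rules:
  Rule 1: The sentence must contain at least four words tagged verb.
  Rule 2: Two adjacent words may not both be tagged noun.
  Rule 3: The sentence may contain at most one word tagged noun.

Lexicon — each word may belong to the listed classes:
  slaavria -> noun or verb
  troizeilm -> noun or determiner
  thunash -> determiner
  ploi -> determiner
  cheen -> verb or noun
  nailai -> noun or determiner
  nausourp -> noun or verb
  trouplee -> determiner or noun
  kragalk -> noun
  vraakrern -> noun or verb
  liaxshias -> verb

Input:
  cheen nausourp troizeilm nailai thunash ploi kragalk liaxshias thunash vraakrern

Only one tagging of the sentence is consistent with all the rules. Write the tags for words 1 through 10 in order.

verb verb determiner determiner determiner determiner noun verb determiner verb

Candidates per position — 1:cheen {verb,noun}; 2:nausourp {noun,verb}; 3:troizeilm {noun,determiner}; 4:nailai {noun,determiner}; 5:thunash {determiner}; 6:ploi {determiner}; 7:kragalk {noun}; 8:liaxshias {verb}; 9:thunash {determiner}; 10:vraakrern {noun,verb}.
If word 1 were noun, no tagging could satisfy rule 1; so word 1 is verb.
If word 2 were noun, no tagging could satisfy rule 1; so word 2 is verb.
If word 3 were noun, no tagging could satisfy rule 3; so word 3 is determiner.
If word 4 were noun, no tagging could satisfy rule 3; so word 4 is determiner.
If word 10 were noun, no tagging could satisfy rule 1; so word 10 is verb.
The only consistent sequence is: verb verb determiner determiner determiner determiner noun verb determiner verb.
Check: rule 1 ✓; rule 2 ✓; rule 3 ✓.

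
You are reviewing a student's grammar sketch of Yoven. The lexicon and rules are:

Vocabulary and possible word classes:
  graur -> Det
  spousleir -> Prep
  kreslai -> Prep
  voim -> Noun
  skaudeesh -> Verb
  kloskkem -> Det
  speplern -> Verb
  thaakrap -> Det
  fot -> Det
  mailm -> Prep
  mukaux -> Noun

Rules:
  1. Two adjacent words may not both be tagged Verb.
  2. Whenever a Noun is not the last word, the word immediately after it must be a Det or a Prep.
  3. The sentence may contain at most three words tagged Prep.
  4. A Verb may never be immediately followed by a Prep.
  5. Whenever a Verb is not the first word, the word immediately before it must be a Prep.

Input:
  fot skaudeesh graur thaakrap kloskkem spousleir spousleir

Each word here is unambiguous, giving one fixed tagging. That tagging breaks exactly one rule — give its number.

Fixed tagging: Det Verb Det Det Det Prep Prep.
Rule check: R1 ok, R2 ok, R3 ok, R4 ok, R5 fails.
Only rule 5 fails.

5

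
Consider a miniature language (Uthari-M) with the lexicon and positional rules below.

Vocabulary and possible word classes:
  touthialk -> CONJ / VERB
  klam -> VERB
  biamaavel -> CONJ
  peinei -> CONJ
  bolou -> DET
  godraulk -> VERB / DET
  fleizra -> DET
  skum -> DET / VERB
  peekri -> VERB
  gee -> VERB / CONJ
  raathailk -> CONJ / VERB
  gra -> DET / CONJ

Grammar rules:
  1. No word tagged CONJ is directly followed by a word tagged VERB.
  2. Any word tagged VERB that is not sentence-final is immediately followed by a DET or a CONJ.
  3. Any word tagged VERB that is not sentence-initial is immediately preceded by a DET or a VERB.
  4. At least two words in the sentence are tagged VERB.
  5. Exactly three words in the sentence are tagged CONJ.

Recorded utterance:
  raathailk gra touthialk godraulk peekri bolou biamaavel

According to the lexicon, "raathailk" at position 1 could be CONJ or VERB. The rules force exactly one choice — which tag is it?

VERB

Candidates per position — 1:raathailk {CONJ,VERB}; 2:gra {DET,CONJ}; 3:touthialk {CONJ,VERB}; 4:godraulk {VERB,DET}; 5:peekri {VERB}; 6:bolou {DET}; 7:biamaavel {CONJ}.
Position 4: tagging it VERB would leave rule 2 unsatisfiable, so it must be DET.
Position 1: the remaining choice is settled jointly with positions 2, 3 — only VERB at position 1 is part of a tagging that satisfies every rule.
The only consistent sequence is: VERB CONJ CONJ DET VERB DET CONJ.
Checking: rule 1 ok; rule 2 ok; rule 3 ok; rule 4 ok; rule 5 ok.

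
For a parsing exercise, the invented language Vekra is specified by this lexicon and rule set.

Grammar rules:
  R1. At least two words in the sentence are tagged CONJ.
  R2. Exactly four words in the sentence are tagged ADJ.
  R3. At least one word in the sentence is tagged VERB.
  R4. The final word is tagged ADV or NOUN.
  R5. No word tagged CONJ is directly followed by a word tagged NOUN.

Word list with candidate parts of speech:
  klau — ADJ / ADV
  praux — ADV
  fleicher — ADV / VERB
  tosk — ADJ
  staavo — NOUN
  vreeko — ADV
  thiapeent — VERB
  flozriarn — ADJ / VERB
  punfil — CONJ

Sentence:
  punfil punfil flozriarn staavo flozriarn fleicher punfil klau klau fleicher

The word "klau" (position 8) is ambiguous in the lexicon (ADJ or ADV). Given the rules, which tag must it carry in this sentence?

Candidates per position — 1:punfil {CONJ}; 2:punfil {CONJ}; 3:flozriarn {ADJ,VERB}; 4:staavo {NOUN}; 5:flozriarn {ADJ,VERB}; 6:fleicher {ADV,VERB}; 7:punfil {CONJ}; 8:klau {ADJ,ADV}; 9:klau {ADJ,ADV}; 10:fleicher {ADV,VERB}.
Position 3: VERB is ruled out by rule 2; that leaves ADJ.
Position 5: VERB is ruled out by rule 2; that leaves ADJ.
Position 8: ADV is ruled out by rule 2; that leaves ADJ.
Position 9: ADV is ruled out by rule 2; that leaves ADJ.
Position 10: VERB is ruled out by rule 4; that leaves ADV.
Position 6: ADV is ruled out by rule 3; that leaves VERB.
The unique satisfying tagging is: CONJ CONJ ADJ NOUN ADJ VERB CONJ ADJ ADJ ADV.
Check: rule 1 holds; rule 2 holds; rule 3 holds; rule 4 holds; rule 5 holds.

ADJ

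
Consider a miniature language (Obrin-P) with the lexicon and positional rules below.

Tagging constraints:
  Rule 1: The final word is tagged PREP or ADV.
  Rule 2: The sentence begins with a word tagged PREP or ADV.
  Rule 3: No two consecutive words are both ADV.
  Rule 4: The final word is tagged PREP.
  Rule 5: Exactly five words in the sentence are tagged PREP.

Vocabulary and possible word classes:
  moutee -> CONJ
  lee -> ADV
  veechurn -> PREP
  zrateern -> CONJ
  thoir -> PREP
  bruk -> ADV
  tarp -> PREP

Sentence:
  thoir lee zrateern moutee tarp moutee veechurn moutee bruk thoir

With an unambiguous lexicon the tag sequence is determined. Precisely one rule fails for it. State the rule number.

5

Fixed tagging: PREP ADV CONJ CONJ PREP CONJ PREP CONJ ADV PREP.
Rule check: R1 pass, R2 pass, R3 pass, R4 pass, R5 fail.
Only rule 5 fails.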